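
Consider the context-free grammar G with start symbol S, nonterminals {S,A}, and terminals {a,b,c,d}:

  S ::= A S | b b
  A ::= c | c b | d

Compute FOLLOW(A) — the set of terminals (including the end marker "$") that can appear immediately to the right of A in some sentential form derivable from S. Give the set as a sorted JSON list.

Compute FIRST by fixpoint:
iter 1:
  A via A→c: +{c}
  A via A→d: +{d}
  S via S→A S: +{c,d}
  S via S→b b: +{b}
  FIRST[S]={b,c,d}  FIRST[A]={c,d}
iter 2: — fixpoint
  FIRST[S]={b,c,d}  FIRST[A]={c,d}

FOLLOW sets:
seed FOLLOW(S) with $
iter 1:
  S→A S: FOLLOW(A) ⊇ FIRST(S) = {b,c,d}; new: +{b,c,d}
  FOLLOW[S]={$}  FOLLOW[A]={b,c,d}
iter 2: (no change)
  FOLLOW[S]={$}  FOLLOW[A]={b,c,d}

FOLLOW(A) = ["b", "c", "d"]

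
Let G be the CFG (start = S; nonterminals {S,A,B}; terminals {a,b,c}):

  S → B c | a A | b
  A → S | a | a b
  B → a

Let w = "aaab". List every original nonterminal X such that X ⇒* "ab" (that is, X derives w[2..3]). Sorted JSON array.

CNF form of G:
  S -> B T0 | T1 A | b
  A -> B T0 | T1 A | T1 T2 | a | b
  B -> a
  T0 -> c
  T1 -> a
  T2 -> b

CYK fill — only the sub-triangle for w[2..3]:
  [2..2]={A,B,T1}  "a"  orig:{A,B}
  [3..3]={A,S,T2}  "b"  orig:{A,S}
  [2..3]={A,S}  "ab"

Original NTs in T[2,3] deriving "ab": ["A", "S"]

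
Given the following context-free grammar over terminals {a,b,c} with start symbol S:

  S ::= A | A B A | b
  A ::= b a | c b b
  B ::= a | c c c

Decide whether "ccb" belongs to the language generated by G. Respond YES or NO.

Convert to CNF:
  S -> A X5 | T0 T1 | T2 X6 | b
  A -> T0 T1 | T2 X3
  B -> T2 X4 | a
  T0 -> b
  T1 -> a
  T2 -> c
  X3 -> T0 T0
  X4 -> T2 T2
  X5 -> B A
  X6 -> T0 T0

CYK table (by increasing span):
  T[0,0] 'c' = {T2}  orig:{}
  T[1,1] 'c' = {T2}  orig:{}
  T[2,2] 'b' = {S,T0}  orig:{S}
  T[0,1] 'cc' = {X4}  orig:{}
  T[1,2] 'cb' = ∅
  T[0,2] 'ccb' = ∅

S ∉ T[0,2] ⇒ NO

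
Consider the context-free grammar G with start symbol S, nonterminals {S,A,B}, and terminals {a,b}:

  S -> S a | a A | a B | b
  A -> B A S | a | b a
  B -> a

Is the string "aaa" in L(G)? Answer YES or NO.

Convert to CNF:
  S -> S T1 | T1 A | T1 B | b
  A -> B X2 | T0 T1 | a
  B -> a
  T0 -> b
  T1 -> a
  X2 -> A S

CYK fill:
  [0..0]={A,B,T1}  "a"  orig:{A,B}
  [1..1]={A,B,T1}  "a"  orig:{A,B}
  [2..2]={A,B,T1}  "a"  orig:{A,B}
  [0..1]={S}  "aa"
  [1..2]={S}  "aa"
  [0..2]={S,X2}  "aaa"  orig:{S}

S ∈ T[0,2] ⇒ YES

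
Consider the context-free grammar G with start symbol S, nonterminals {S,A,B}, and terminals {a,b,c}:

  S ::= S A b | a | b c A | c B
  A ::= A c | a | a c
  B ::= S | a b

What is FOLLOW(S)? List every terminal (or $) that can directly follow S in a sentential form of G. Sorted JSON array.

FIRST iteration:
round 1:
  A via A→a: +{a}
  B via B→a b: +{a}
  S via S→a: +{a}
  S via S→b c A: +{b}
  S via S→c B: +{c}
  FIRST[S]={a,b,c}  FIRST[A]={a}  FIRST[B]={a}
round 2:
  B via B→S: +{b,c}
  FIRST[S]={a,b,c}  FIRST[A]={a}  FIRST[B]={a,b,c}
round 3: (no change)
  FIRST[S]={a,b,c}  FIRST[A]={a}  FIRST[B]={a,b,c}

FOLLOW iteration:
FOLLOW(S) := {$}
iter 1:
  A→A c: FOLLOW(A) ⊇ FIRST(c) = {c}; new: +{c}
  S→S A b: FOLLOW(S) ⊇ FIRST(A) = {a}; new: +{a}
  S→S A b: FOLLOW(A) ⊇ FIRST(b) = {b}; new: +{b}
  S→b c A: FOLLOW(A) ⊇ FOLLOW(S) ⊇ {$,a}; new: +{$,a}
  S→c B: FOLLOW(B) ⊇ FOLLOW(S) ⊇ {$,a}; new: +{$,a}
  FOLLOW(S)={$,a}  FOLLOW(A)={$,a,b,c}  FOLLOW(B)={$,a}
iter 2: (stable)
  FOLLOW(S)={$,a}  FOLLOW(A)={$,a,b,c}  FOLLOW(B)={$,a}

FOLLOW(S) = ["$", "a"]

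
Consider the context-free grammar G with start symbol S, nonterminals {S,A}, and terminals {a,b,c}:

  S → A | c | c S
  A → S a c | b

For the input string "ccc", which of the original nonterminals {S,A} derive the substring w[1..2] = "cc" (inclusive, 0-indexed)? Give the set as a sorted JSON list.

Convert to CNF:
  S -> S X3 | T1 S | b | c
  A -> S X2 | b
  T0 -> a
  T1 -> c
  X2 -> T0 T1
  X3 -> T0 T1

CYK table (by increasing span), restricted to cells inside w[1..2]:
  cell(1,1) c: {S,T1}  orig:{S}
  cell(2,2) c: {S,T1}  orig:{S}
  cell(1,2) cc: {S}

Original NTs in T[1,2] deriving "cc": ["S"]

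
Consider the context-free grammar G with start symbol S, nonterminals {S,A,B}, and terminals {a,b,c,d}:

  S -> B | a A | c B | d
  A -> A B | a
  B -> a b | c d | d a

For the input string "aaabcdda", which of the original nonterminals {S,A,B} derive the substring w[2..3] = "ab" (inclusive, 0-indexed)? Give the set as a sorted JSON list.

Convert to CNF:
  S -> T0 A | T0 T1 | T2 B | T2 T3 | T3 T0 | d
  A -> A B | a
  B -> T0 T1 | T2 T3 | T3 T0
  T0 -> a
  T1 -> b
  T2 -> c
  T3 -> d

CYK table (by increasing span) — only the sub-triangle for w[2..3]:
  T[2,2] 'a' = {A,T0}  orig:{A}
  T[3,3] 'b' = {T1}  orig:{}
  T[2,3] 'ab' = {B,S}

Original NTs in T[2,3] deriving "ab": ["B", "S"]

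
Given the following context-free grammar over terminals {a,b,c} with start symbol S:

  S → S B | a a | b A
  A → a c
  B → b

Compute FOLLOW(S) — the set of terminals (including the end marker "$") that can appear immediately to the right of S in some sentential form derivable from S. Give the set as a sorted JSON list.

Compute FIRST by fixpoint:
pass 1:
  A via A→a c: +{a}
  B via B→b: +{b}
  S via S→a a: +{a}
  S via S→b A: +{b}
  FIRST[S]={a,b}  FIRST[A]={a}  FIRST[B]={b}
pass 2: (no change)
  FIRST[S]={a,b}  FIRST[A]={a}  FIRST[B]={b}

Compute FOLLOW by fixpoint:
initialize: $ ∈ FOLLOW(S)
pass 1:
  S→S B: FOLLOW(S) ⊇ FIRST(B) = {b}; new: +{b}
  S→S B: FOLLOW(B) ⊇ FOLLOW(S) ⊇ {$,b}; new: +{$,b}
  S→b A: FOLLOW(A) ⊇ FOLLOW(S) ⊇ {$,b}; new: +{$,b}
  FOLLOW[S]={$,b}  FOLLOW[A]={$,b}  FOLLOW[B]={$,b}
pass 2: done
  FOLLOW[S]={$,b}  FOLLOW[A]={$,b}  FOLLOW[B]={$,b}

FOLLOW(S) = ["$", "b"]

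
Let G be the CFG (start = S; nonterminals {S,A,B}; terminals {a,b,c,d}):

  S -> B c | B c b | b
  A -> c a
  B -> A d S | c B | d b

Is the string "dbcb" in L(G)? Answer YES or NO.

CNF form of G:
  S -> B T0 | B X5 | b
  A -> T0 T1
  B -> A X4 | T0 B | T2 T3
  T0 -> c
  T1 -> a
  T2 -> d
  T3 -> b
  X4 -> T2 S
  X5 -> T0 T3

Fill CYK table bottom-up:
  T[0,0] 'd' = {T2}  orig:{}
  T[1,1] 'b' = {S,T3}  orig:{S}
  T[2,2] 'c' = {T0}  orig:{}
  T[3,3] 'b' = {S,T3}  orig:{S}
  T[0,1] 'db' = {B,X4}  orig:{B}
  T[1,2] 'bc' = ∅
  T[2,3] 'cb' = {X5}  orig:{}
  T[0,2] 'dbc' = {S}
  T[1,3] 'bcb' = ∅
  T[0,3] 'dbcb' = {S}

S ∈ T[0,3] ⇒ YES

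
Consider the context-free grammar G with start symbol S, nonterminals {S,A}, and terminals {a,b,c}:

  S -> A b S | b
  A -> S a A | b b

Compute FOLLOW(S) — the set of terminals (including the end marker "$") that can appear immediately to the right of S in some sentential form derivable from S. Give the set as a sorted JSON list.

Compute FIRST by fixpoint:
[1]
  A via A→b b: +{b}
  S via S→A b S: +{b}
  S: {b}  A: {b}
[2] done
  S: {b}  A: {b}

FOLLOW iteration:
initialize: $ ∈ FOLLOW(S)
[1]
  A→S a A: FOLLOW(S) ⊇ FIRST(a) = {a}; new: +{a}
  S→A b S: FOLLOW(A) ⊇ FIRST(b) = {b}; new: +{b}
  S: {$,a}  A: {b}
[2] — fixpoint
  S: {$,a}  A: {b}

FOLLOW(S) = ["$", "a"]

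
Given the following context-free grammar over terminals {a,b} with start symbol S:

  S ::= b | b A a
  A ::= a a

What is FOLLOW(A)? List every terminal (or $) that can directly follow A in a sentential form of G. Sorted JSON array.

FIRST iteration:
iter 1:
  A via A→a a: +{a}
  S via S→b: +{b}
  S: {b}  A: {a}
iter 2: done
  S: {b}  A: {a}

FOLLOW iteration:
initialize: $ ∈ FOLLOW(S)
iter 1:
  S→b A a: FOLLOW(A) ⊇ FIRST(a) = {a}; new: +{a}
  S: {$}  A: {a}
iter 2: done
  S: {$}  A: {a}

FOLLOW(A) = ["a"]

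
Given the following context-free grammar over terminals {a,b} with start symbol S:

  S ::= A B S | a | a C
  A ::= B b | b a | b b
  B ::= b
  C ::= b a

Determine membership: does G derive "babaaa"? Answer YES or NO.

CNF form of G:
  S -> A X2 | T1 C | a
  A -> B T0 | T0 T0 | T0 T1
  B -> b
  C -> T0 T1
  T0 -> b
  T1 -> a
  X2 -> B S

CYK table (by increasing span):
  T[0,0] 'b' = {B,T0}  orig:{B}
  T[1,1] 'a' = {S,T1}  orig:{S}
  T[2,2] 'b' = {B,T0}  orig:{B}
  T[3,3] 'a' = {S,T1}  orig:{S}
  T[4,4] 'a' = {S,T1}  orig:{S}
  T[5,5] 'a' = {S,T1}  orig:{S}
  T[0,1] 'ba' = {A,C,X2}  orig:{A,C}
  T[1,2] 'ab' = ∅
  T[2,3] 'ba' = {A,C,X2}  orig:{A,C}
  T[3,4] 'aa' = ∅
  T[4,5] 'aa' = ∅
  T[0,2] 'bab' = ∅
  T[1,3] 'aba' = {S}
  T[2,4] 'baa' = ∅
  T[3,5] 'aaa' = ∅
  T[0,3] 'baba' = {S,X2}  orig:{S}
  T[1,4] 'abaa' = ∅
  T[2,5] 'baaa' = ∅
  T[0,4] 'babaa' = ∅
  T[1,5] 'abaaa' = ∅
  T[0,5] 'babaaa' = ∅

S ∉ T[0,5] ⇒ NO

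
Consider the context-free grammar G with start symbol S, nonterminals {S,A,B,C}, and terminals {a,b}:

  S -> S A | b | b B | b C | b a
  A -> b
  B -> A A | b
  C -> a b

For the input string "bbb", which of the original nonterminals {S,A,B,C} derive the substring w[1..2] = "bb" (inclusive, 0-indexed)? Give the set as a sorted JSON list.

CNF form of G:
  S -> S A | T1 B | T1 C | T1 T0 | b
  A -> b
  B -> A A | b
  C -> T0 T1
  T0 -> a
  T1 -> b

CYK fill, restricted to cells inside w[1..2]:
  cell(1,1) b: {A,B,S,T1}  orig:{A,B,S}
  cell(2,2) b: {A,B,S,T1}  orig:{A,B,S}
  cell(1,2) bb: {B,S}

Original NTs in T[1,2] deriving "bb": ["B", "S"]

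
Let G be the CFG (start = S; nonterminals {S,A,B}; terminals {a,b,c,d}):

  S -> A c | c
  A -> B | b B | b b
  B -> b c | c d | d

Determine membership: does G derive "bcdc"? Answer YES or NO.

Convert to CNF:
  S -> A T1 | c
  A -> T0 B | T0 T0 | T0 T1 | T1 T2 | d
  B -> T0 T1 | T1 T2 | d
  T0 -> b
  T1 -> c
  T2 -> d

CYK table (by increasing span):
  T[0,0] 'b' = {T0}  orig:{}
  T[1,1] 'c' = {S,T1}  orig:{S}
  T[2,2] 'd' = {A,B,T2}  orig:{A,B}
  T[3,3] 'c' = {S,T1}  orig:{S}
  T[0,1] 'bc' = {A,B}
  T[1,2] 'cd' = {A,B}
  T[2,3] 'dc' = {S}
  T[0,2] 'bcd' = {A}
  T[1,3] 'cdc' = {S}
  T[0,3] 'bcdc' = {S}

S ∈ T[0,3] ⇒ YES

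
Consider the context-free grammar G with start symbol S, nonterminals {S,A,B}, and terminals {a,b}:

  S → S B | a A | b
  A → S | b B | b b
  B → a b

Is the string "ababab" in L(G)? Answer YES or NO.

CNF form of G:
  S -> S B | T0 A | b
  A -> S B | T0 A | T1 B | T1 T1 | b
  B -> T0 T1
  T0 -> a
  T1 -> b

CYK table (by increasing span):
  cell(0,0) a: {T0}  orig:{}
  cell(1,1) b: {A,S,T1}  orig:{A,S}
  cell(2,2) a: {T0}  orig:{}
  cell(3,3) b: {A,S,T1}  orig:{A,S}
  cell(4,4) a: {T0}  orig:{}
  cell(5,5) b: {A,S,T1}  orig:{A,S}
  cell(0,1) ab: {A,B,S}
  cell(1,2) ba: ∅
  cell(2,3) ab: {A,B,S}
  cell(3,4) ba: ∅
  cell(4,5) ab: {A,B,S}
  cell(0,2) aba: ∅
  cell(1,3) bab: {A,S}
  cell(2,4) aba: ∅
  cell(3,5) bab: {A,S}
  cell(0,3) abab: {A,S}
  cell(1,4) baba: ∅
  cell(2,5) abab: {A,S}
  cell(0,4) ababa: ∅
  cell(1,5) babab: {A,S}
  cell(0,5) ababab: {A,S}

S ∈ T[0,5] ⇒ YES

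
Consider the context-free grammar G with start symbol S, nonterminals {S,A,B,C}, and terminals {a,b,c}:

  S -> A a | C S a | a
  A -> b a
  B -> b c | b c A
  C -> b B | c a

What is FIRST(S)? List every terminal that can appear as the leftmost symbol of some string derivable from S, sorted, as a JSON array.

FIRST iteration:
pass 1:
  A via A→b a: +{b}
  B via B→b c: +{b}
  C via C→b B: +{b}
  C via C→c a: +{c}
  S via S→A a: +{b}
  S via S→C S a: +{c}
  S via S→a: +{a}
  FIRST(S)={a,b,c}  FIRST(A)={b}  FIRST(B)={b}  FIRST(C)={b,c}
pass 2: done
  FIRST(S)={a,b,c}  FIRST(A)={b}  FIRST(B)={b}  FIRST(C)={b,c}

FIRST(S) = ["a", "b", "c"]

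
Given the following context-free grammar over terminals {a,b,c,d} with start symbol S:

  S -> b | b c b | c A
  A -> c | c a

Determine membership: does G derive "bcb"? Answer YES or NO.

Convert to CNF:
  S -> T0 A | T2 X3 | b
  A -> T0 T1 | c
  T0 -> c
  T1 -> a
  T2 -> b
  X3 -> T0 T2

CYK table (by increasing span):
  cell(0,0) b: {S,T2}  orig:{S}
  cell(1,1) c: {A,T0}  orig:{A}
  cell(2,2) b: {S,T2}  orig:{S}
  cell(0,1) bc: ∅
  cell(1,2) cb: {X3}  orig:{}
  cell(0,2) bcb: {S}

S ∈ T[0,2] ⇒ YES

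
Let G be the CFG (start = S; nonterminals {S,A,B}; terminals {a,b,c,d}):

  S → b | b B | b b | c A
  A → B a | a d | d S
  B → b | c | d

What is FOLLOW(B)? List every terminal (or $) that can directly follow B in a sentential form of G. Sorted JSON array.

Compute FIRST by fixpoint:
pass 1:
  A via A→a d: +{a}
  A via A→d S: +{d}
  B via B→b: +{b}
  B via B→c: +{c}
  B via B→d: +{d}
  S via S→b: +{b}
  S via S→c A: +{c}
  FIRST[S]={b,c}  FIRST[A]={a,d}  FIRST[B]={b,c,d}
pass 2:
  A via A→B a: +{b,c}
  FIRST[S]={b,c}  FIRST[A]={a,b,c,d}  FIRST[B]={b,c,d}
pass 3: (no change)
  FIRST[S]={b,c}  FIRST[A]={a,b,c,d}  FIRST[B]={b,c,d}

Compute FOLLOW by fixpoint:
FOLLOW(S) := {$}
[1]
  A→B a: FOLLOW(B) ⊇ FIRST(a) = {a}; new: +{a}
  S→b B: FOLLOW(B) ⊇ FOLLOW(S) ⊇ {$}; new: +{$}
  S→c A: FOLLOW(A) ⊇ FOLLOW(S) ⊇ {$}; new: +{$}
  FOLLOW(S)={$}  FOLLOW(A)={$}  FOLLOW(B)={$,a}
[2] (no change)
  FOLLOW(S)={$}  FOLLOW(A)={$}  FOLLOW(B)={$,a}

FOLLOW(B) = ["$", "a"]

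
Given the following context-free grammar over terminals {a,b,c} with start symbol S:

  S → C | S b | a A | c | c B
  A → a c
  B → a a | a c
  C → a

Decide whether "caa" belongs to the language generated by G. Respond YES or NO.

Convert to CNF:
  S -> S T2 | T0 A | T1 B | a | c
  A -> T0 T1
  B -> T0 T0 | T0 T1
  C -> a
  T0 -> a
  T1 -> c
  T2 -> b

CYK table (by increasing span):
  T[0,0] 'c' = {S,T1}  orig:{S}
  T[1,1] 'a' = {C,S,T0}  orig:{C,S}
  T[2,2] 'a' = {C,S,T0}  orig:{C,S}
  T[0,1] 'ca' = ∅
  T[1,2] 'aa' = {B}
  T[0,2] 'caa' = {S}

S ∈ T[0,2] ⇒ YES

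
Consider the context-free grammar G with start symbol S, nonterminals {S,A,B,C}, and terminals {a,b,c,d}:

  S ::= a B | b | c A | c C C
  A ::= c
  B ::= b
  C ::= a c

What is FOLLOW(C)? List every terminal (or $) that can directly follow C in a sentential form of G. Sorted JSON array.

FIRST sets, iterate to fixpoint:
pass 1:
  A via A→c: +{c}
  B via B→b: +{b}
  C via C→a c: +{a}
  S via S→a B: +{a}
  S via S→b: +{b}
  S via S→c A: +{c}
  S: {a,b,c}  A: {c}  B: {b}  C: {a}
pass 2: (stable)
  S: {a,b,c}  A: {c}  B: {b}  C: {a}

FOLLOW iteration:
initialize: $ ∈ FOLLOW(S)
[1]
  S→a B: FOLLOW(B) ⊇ FOLLOW(S) ⊇ {$}; new: +{$}
  S→c A: FOLLOW(A) ⊇ FOLLOW(S) ⊇ {$}; new: +{$}
  S→c C C: FOLLOW(C) ⊇ FIRST(C) = {a}; new: +{a}
  S→c C C: FOLLOW(C) ⊇ FOLLOW(S) ⊇ {$}; new: +{$}
  FOLLOW[S]={$}  FOLLOW[A]={$}  FOLLOW[B]={$}  FOLLOW[C]={$,a}
[2] (stable)
  FOLLOW[S]={$}  FOLLOW[A]={$}  FOLLOW[B]={$}  FOLLOW[C]={$,a}

FOLLOW(C) = ["$", "a"]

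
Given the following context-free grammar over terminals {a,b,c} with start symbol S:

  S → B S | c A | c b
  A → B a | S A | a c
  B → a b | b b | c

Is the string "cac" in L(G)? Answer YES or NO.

CNF form of G:
  S -> B S | T1 A | T1 T2
  A -> B T0 | S A | T0 T1
  B -> T0 T2 | T2 T2 | c
  T0 -> a
  T1 -> c
  T2 -> b

CYK fill:
  cell(0,0) c: {B,T1}  orig:{B}
  cell(1,1) a: {T0}  orig:{}
  cell(2,2) c: {B,T1}  orig:{B}
  cell(0,1) ca: {A}
  cell(1,2) ac: {A}
  cell(0,2) cac: {S}

S ∈ T[0,2] ⇒ YES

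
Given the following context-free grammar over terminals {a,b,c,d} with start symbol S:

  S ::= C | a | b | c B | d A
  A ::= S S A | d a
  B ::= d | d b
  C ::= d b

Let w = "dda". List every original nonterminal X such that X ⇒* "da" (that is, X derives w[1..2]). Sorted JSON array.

CNF form of G:
  S -> T0 A | T0 T2 | T3 B | a | b
  A -> S X4 | T0 T1
  B -> T0 T2 | d
  C -> T0 T2
  T0 -> d
  T1 -> a
  T2 -> b
  T3 -> c
  X4 -> S A

CYK table (by increasing span) (cells [i..j] with 1 ≤ i ≤ j ≤ 2 only):
  T[1,1] 'd' = {B,T0}  orig:{B}
  T[2,2] 'a' = {S,T1}  orig:{S}
  T[1,2] 'da' = {A}

Original NTs in T[1,2] deriving "da": ["A"]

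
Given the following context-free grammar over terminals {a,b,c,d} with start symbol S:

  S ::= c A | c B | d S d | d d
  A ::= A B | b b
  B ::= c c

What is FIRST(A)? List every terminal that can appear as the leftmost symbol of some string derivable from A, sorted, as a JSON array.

FIRST sets, iterate to fixpoint:
pass 1:
  A via A→b b: +{b}
  B via B→c c: +{c}
  S via S→c A: +{c}
  S via S→d S d: +{d}
  S: {c,d}  A: {b}  B: {c}
pass 2: (stable)
  S: {c,d}  A: {b}  B: {c}

FIRST(A) = ["b"]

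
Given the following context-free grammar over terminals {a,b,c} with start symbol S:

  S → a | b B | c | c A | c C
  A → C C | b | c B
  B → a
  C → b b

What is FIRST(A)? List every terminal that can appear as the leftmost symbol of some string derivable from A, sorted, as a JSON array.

FIRST sets, iterate to fixpoint:
round 1:
  A via A→b: +{b}
  A via A→c B: +{c}
  B via B→a: +{a}
  C via C→b b: +{b}
  S via S→a: +{a}
  S via S→b B: +{b}
  S via S→c: +{c}
  FIRST[S]={a,b,c}  FIRST[A]={b,c}  FIRST[B]={a}  FIRST[C]={b}
round 2: done
  FIRST[S]={a,b,c}  FIRST[A]={b,c}  FIRST[B]={a}  FIRST[C]={b}

FIRST(A) = ["b", "c"]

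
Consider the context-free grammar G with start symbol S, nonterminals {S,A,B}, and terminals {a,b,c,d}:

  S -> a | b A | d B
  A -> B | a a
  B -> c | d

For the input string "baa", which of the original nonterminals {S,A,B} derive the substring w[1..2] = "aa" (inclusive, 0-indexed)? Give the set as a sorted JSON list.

Convert to CNF:
  S -> T1 A | T2 B | a
  A -> T0 T0 | c | d
  B -> c | d
  T0 -> a
  T1 -> b
  T2 -> d

Fill CYK table bottom-up, restricted to cells inside w[1..2]:
  [1..1]={S,T0}  "a"  orig:{S}
  [2..2]={S,T0}  "a"  orig:{S}
  [1..2]={A}  "aa"

Original NTs in T[1,2] deriving "aa": ["A"]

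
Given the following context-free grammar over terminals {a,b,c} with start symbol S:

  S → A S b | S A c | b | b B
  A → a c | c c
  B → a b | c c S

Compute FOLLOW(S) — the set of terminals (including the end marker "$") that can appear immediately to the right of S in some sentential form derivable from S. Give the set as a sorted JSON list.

Compute FIRST by fixpoint:
[1]
  A via A→a c: +{a}
  A via A→c c: +{c}
  B via B→a b: +{a}
  B via B→c c S: +{c}
  S via S→A S b: +{a,c}
  S via S→b: +{b}
  S: {a,b,c}  A: {a,c}  B: {a,c}
[2] done
  S: {a,b,c}  A: {a,c}  B: {a,c}

FOLLOW iteration:
FOLLOW(S) := {$}
pass 1:
  S→A S b: FOLLOW(A) ⊇ FIRST(S) = {a,b,c}; new: +{a,b,c}
  S→A S b: FOLLOW(S) ⊇ FIRST(b) = {b}; new: +{b}
  S→S A c: FOLLOW(S) ⊇ FIRST(A) = {a,c}; new: +{a,c}
  S→b B: FOLLOW(B) ⊇ FOLLOW(S) ⊇ {$,a,b,c}; new: +{$,a,b,c}
  FOLLOW[S]={$,a,b,c}  FOLLOW[A]={a,b,c}  FOLLOW[B]={$,a,b,c}
pass 2: (stable)
  FOLLOW[S]={$,a,b,c}  FOLLOW[A]={a,b,c}  FOLLOW[B]={$,a,b,c}

FOLLOW(S) = ["$", "a", "b", "c"]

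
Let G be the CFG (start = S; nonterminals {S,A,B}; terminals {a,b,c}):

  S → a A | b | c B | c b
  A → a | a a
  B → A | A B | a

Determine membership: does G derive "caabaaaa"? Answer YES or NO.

CNF form of G:
  S -> T0 A | T1 B | T1 T2 | b
  A -> T0 T0 | a
  B -> A B | T0 T0 | a
  T0 -> a
  T1 -> c
  T2 -> b

CYK fill:
  [0..0]={T1}  "c"  orig:{}
  [1..1]={A,B,T0}  "a"  orig:{A,B}
  [2..2]={A,B,T0}  "a"  orig:{A,B}
  [3..3]={S,T2}  "b"  orig:{S}
  [4..4]={A,B,T0}  "a"  orig:{A,B}
  [5..5]={A,B,T0}  "a"  orig:{A,B}
  [6..6]={A,B,T0}  "a"  orig:{A,B}
  [7..7]={A,B,T0}  "a"  orig:{A,B}
  [0..1]={S}  "ca"
  [1..2]={A,B,S}  "aa"
  [2..3]=∅  "ab"
  [3..4]=∅  "ba"
  [4..5]={A,B,S}  "aa"
  [5..6]={A,B,S}  "aa"
  [6..7]={A,B,S}  "aa"
  [0..2]={S}  "caa"
  [1..3]=∅  "aab"
  [2..4]=∅  "aba"
  [3..5]=∅  "baa"
  [4..6]={B,S}  "aaa"
  [5..7]={B,S}  "aaa"
  [0..3]=∅  "caab"
  [1..4]=∅  "aaba"
  [2..5]=∅  "abaa"
  [3..6]=∅  "baaa"
  [4..7]={B}  "aaaa"
  [0..4]=∅  "caaba"
  [1..5]=∅  "aabaa"
  [2..6]=∅  "abaaa"
  [3..7]=∅  "baaaa"
  [0..5]=∅  "caabaa"
  [1..6]=∅  "aabaaa"
  [2..7]=∅  "abaaaa"
  [0..6]=∅  "caabaaa"
  [1..7]=∅  "aabaaaa"
  [0..7]=∅  "caabaaaa"

S ∉ T[0,7] ⇒ NO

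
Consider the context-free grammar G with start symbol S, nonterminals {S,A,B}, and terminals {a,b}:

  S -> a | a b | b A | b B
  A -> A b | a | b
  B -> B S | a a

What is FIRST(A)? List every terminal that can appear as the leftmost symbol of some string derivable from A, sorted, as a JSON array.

FIRST sets, iterate to fixpoint:
[1]
  A via A→a: +{a}
  A via A→b: +{b}
  B via B→a a: +{a}
  S via S→a: +{a}
  S via S→b A: +{b}
  FIRST(S)={a,b}  FIRST(A)={a,b}  FIRST(B)={a}
[2] — fixpoint
  FIRST(S)={a,b}  FIRST(A)={a,b}  FIRST(B)={a}

FIRST(A) = ["a", "b"]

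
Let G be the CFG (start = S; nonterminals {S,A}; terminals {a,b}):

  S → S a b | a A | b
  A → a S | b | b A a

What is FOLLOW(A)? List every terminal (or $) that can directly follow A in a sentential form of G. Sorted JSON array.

Compute FIRST by fixpoint:
iter 1:
  A via A→a S: +{a}
  A via A→b: +{b}
  S via S→a A: +{a}
  S via S→b: +{b}
  FIRST(S)={a,b}  FIRST(A)={a,b}
iter 2: done
  FIRST(S)={a,b}  FIRST(A)={a,b}

Compute FOLLOW by fixpoint:
initialize: $ ∈ FOLLOW(S)
round 1:
  A→b A a: FOLLOW(A) ⊇ FIRST(a) = {a}; new: +{a}
  S→S a b: FOLLOW(S) ⊇ FIRST(a) = {a}; new: +{a}
  S→a A: FOLLOW(A) ⊇ FOLLOW(S) ⊇ {$,a}; new: +{$}
  S: {$,a}  A: {$,a}
round 2: — fixpoint
  S: {$,a}  A: {$,a}

FOLLOW(A) = ["$", "a"]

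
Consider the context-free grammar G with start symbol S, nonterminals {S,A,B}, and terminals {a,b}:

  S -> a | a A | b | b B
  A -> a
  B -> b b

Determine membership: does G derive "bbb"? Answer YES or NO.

CNF form of G:
  S -> T0 B | T1 A | a | b
  A -> a
  B -> T0 T0
  T0 -> b
  T1 -> a

Fill CYK table bottom-up:
  cell(0,0) b: {S,T0}  orig:{S}
  cell(1,1) b: {S,T0}  orig:{S}
  cell(2,2) b: {S,T0}  orig:{S}
  cell(0,1) bb: {B}
  cell(1,2) bb: {B}
  cell(0,2) bbb: {S}

S ∈ T[0,2] ⇒ YES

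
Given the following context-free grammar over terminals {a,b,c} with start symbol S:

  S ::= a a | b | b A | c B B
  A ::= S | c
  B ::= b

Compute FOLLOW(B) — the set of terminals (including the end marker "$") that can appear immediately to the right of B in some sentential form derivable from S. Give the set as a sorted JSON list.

FIRST sets, iterate to fixpoint:
round 1:
  A via A→c: +{c}
  B via B→b: +{b}
  S via S→a a: +{a}
  S via S→b: +{b}
  S via S→c B B: +{c}
  FIRST(S)={a,b,c}  FIRST(A)={c}  FIRST(B)={b}
round 2:
  A via A→S: +{a,b}
  FIRST(S)={a,b,c}  FIRST(A)={a,b,c}  FIRST(B)={b}
round 3: (no change)
  FIRST(S)={a,b,c}  FIRST(A)={a,b,c}  FIRST(B)={b}

FOLLOW sets:
seed FOLLOW(S) with $
round 1:
  S→b A: FOLLOW(A) ⊇ FOLLOW(S) ⊇ {$}; new: +{$}
  S→c B B: FOLLOW(B) ⊇ FIRST(B) = {b}; new: +{b}
  S→c B B: FOLLOW(B) ⊇ FOLLOW(S) ⊇ {$}; new: +{$}
  S: {$}  A: {$}  B: {$,b}
round 2: done
  S: {$}  A: {$}  B: {$,b}

FOLLOW(B) = ["$", "b"]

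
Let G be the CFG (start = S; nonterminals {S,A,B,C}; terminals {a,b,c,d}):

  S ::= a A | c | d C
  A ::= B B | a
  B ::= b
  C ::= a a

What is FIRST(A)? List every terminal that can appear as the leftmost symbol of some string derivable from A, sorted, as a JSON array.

FIRST iteration:
[1]
  A via A→a: +{a}
  B via B→b: +{b}
  C via C→a a: +{a}
  S via S→a A: +{a}
  S via S→c: +{c}
  S via S→d C: +{d}
  FIRST[S]={a,c,d}  FIRST[A]={a}  FIRST[B]={b}  FIRST[C]={a}
[2]
  A via A→B B: +{b}
  FIRST[S]={a,c,d}  FIRST[A]={a,b}  FIRST[B]={b}  FIRST[C]={a}
[3] (stable)
  FIRST[S]={a,c,d}  FIRST[A]={a,b}  FIRST[B]={b}  FIRST[C]={a}

FIRST(A) = ["a", "b"]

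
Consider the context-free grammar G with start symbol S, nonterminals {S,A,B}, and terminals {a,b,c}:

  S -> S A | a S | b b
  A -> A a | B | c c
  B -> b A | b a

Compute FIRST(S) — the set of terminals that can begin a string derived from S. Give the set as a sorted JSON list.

FIRST sets, iterate to fixpoint:
pass 1:
  A via A→c c: +{c}
  B via B→b A: +{b}
  S via S→a S: +{a}
  S via S→b b: +{b}
  FIRST[S]={a,b}  FIRST[A]={c}  FIRST[B]={b}
pass 2:
  A via A→B: +{b}
  FIRST[S]={a,b}  FIRST[A]={b,c}  FIRST[B]={b}
pass 3: — fixpoint
  FIRST[S]={a,b}  FIRST[A]={b,c}  FIRST[B]={b}

FIRST(S) = ["a", "b"]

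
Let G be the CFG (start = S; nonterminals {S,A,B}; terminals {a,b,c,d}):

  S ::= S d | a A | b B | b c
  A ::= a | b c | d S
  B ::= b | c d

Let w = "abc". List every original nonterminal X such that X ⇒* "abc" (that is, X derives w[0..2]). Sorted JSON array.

CNF form of G:
  S -> S T2 | T0 B | T0 T1 | T3 A
  A -> T0 T1 | T2 S | a
  B -> T1 T2 | b
  T0 -> b
  T1 -> c
  T2 -> d
  T3 -> a

CYK fill (cells [i..j] with 0 ≤ i ≤ j ≤ 2 only):
  [0..0]={A,T3}  "a"  orig:{A}
  [1..1]={B,T0}  "b"  orig:{B}
  [2..2]={T1}  "c"  orig:{}
  [0..1]=∅  "ab"
  [1..2]={A,S}  "bc"
  [0..2]={S}  "abc"

Original NTs in T[0,2] deriving "abc": ["S"]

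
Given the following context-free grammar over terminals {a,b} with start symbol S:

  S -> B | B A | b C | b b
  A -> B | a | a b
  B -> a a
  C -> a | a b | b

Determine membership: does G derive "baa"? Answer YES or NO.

Convert to CNF:
  S -> B A | T0 T0 | T1 C | T1 T1
  A -> T0 T0 | T0 T1 | a
  B -> T0 T0
  C -> T0 T1 | a | b
  T0 -> a
  T1 -> b

CYK fill:
  [0..0]={C,T1}  "b"  orig:{C}
  [1..1]={A,C,T0}  "a"  orig:{A,C}
  [2..2]={A,C,T0}  "a"  orig:{A,C}
  [0..1]={S}  "ba"
  [1..2]={A,B,S}  "aa"
  [0..2]=∅  "baa"

S ∉ T[0,2] ⇒ NO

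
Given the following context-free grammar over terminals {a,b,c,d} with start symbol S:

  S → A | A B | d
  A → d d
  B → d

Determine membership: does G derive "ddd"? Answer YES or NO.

CNF form of G:
  S -> A B | T0 T0 | d
  A -> T0 T0
  B -> d
  T0 -> d

CYK fill:
  [0..0]={B,S,T0}  "d"  orig:{B,S}
  [1..1]={B,S,T0}  "d"  orig:{B,S}
  [2..2]={B,S,T0}  "d"  orig:{B,S}
  [0..1]={A,S}  "dd"
  [1..2]={A,S}  "dd"
  [0..2]={S}  "ddd"

S ∈ T[0,2] ⇒ YES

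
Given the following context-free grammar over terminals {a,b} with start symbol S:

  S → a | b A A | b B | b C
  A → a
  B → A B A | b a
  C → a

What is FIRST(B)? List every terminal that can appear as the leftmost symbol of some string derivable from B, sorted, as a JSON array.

FIRST iteration:
[1]
  A via A→a: +{a}
  B via B→A B A: +{a}
  B via B→b a: +{b}
  C via C→a: +{a}
  S via S→a: +{a}
  S via S→b A A: +{b}
  FIRST[S]={a,b}  FIRST[A]={a}  FIRST[B]={a,b}  FIRST[C]={a}
[2] (no change)
  FIRST[S]={a,b}  FIRST[A]={a}  FIRST[B]={a,b}  FIRST[C]={a}

FIRST(B) = ["a", "b"]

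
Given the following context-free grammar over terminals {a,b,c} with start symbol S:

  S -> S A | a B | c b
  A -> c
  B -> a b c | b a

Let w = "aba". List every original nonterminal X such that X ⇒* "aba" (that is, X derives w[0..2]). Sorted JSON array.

CNF form of G:
  S -> S A | T0 B | T2 T1
  A -> c
  B -> T0 X3 | T1 T0
  T0 -> a
  T1 -> b
  T2 -> c
  X3 -> T1 T2

Fill CYK table bottom-up — only the sub-triangle for w[0..2]:
  T[0,0] 'a' = {T0}  orig:{}
  T[1,1] 'b' = {T1}  orig:{}
  T[2,2] 'a' = {T0}  orig:{}
  T[0,1] 'ab' = ∅
  T[1,2] 'ba' = {B}
  T[0,2] 'aba' = {S}

Original NTs in T[0,2] deriving "aba": ["S"]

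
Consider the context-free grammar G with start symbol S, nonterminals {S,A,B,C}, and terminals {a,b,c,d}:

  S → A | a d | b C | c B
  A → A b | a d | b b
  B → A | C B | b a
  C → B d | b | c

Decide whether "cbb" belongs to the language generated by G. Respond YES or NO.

CNF form of G:
  S -> A T0 | T0 C | T0 T0 | T1 T2 | T3 B
  A -> A T0 | T0 T0 | T1 T2
  B -> A T0 | C B | T0 T0 | T0 T1 | T1 T2
  C -> B T2 | b | c
  T0 -> b
  T1 -> a
  T2 -> d
  T3 -> c

CYK table (by increasing span):
  [0..0]={C,T3}  "c"  orig:{C}
  [1..1]={C,T0}  "b"  orig:{C}
  [2..2]={C,T0}  "b"  orig:{C}
  [0..1]=∅  "cb"
  [1..2]={A,B,S}  "bb"
  [0..2]={B,S}  "cbb"

S ∈ T[0,2] ⇒ YES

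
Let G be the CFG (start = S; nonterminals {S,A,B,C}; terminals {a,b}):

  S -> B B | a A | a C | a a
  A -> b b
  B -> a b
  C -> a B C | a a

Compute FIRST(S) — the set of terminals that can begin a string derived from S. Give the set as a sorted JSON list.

FIRST iteration:
round 1:
  A via A→b b: +{b}
  B via B→a b: +{a}
  C via C→a B C: +{a}
  S via S→B B: +{a}
  FIRST(S)={a}  FIRST(A)={b}  FIRST(B)={a}  FIRST(C)={a}
round 2: — fixpoint
  FIRST(S)={a}  FIRST(A)={b}  FIRST(B)={a}  FIRST(C)={a}

FIRST(S) = ["a"]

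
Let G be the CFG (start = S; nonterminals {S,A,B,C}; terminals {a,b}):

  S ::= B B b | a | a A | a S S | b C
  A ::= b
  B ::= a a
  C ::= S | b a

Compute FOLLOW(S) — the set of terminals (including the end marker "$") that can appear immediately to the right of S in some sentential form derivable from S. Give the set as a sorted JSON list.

FIRST iteration:
pass 1:
  A via A→b: +{b}
  B via B→a a: +{a}
  C via C→b a: +{b}
  S via S→B B b: +{a}
  S via S→b C: +{b}
  FIRST[S]={a,b}  FIRST[A]={b}  FIRST[B]={a}  FIRST[C]={b}
pass 2:
  C via C→S: +{a}
  FIRST[S]={a,b}  FIRST[A]={b}  FIRST[B]={a}  FIRST[C]={a,b}
pass 3: — fixpoint
  FIRST[S]={a,b}  FIRST[A]={b}  FIRST[B]={a}  FIRST[C]={a,b}

FOLLOW iteration:
FOLLOW(S) := {$}
round 1:
  S→B B b: FOLLOW(B) ⊇ FIRST(B) = {a}; new: +{a}
  S→B B b: FOLLOW(B) ⊇ FIRST(b) = {b}; new: +{b}
  S→a A: FOLLOW(A) ⊇ FOLLOW(S) ⊇ {$}; new: +{$}
  S→a S S: FOLLOW(S) ⊇ FIRST(S) = {a,b}; new: +{a,b}
  S→b C: FOLLOW(C) ⊇ FOLLOW(S) ⊇ {$,a,b}; new: +{$,a,b}
  S: {$,a,b}  A: {$}  B: {a,b}  C: {$,a,b}
round 2:
  S→a A: FOLLOW(A) ⊇ FOLLOW(S) ⊇ {$,a,b}; new: +{a,b}
  S: {$,a,b}  A: {$,a,b}  B: {a,b}  C: {$,a,b}
round 3: done
  S: {$,a,b}  A: {$,a,b}  B: {a,b}  C: {$,a,b}

FOLLOW(S) = ["$", "a", "b"]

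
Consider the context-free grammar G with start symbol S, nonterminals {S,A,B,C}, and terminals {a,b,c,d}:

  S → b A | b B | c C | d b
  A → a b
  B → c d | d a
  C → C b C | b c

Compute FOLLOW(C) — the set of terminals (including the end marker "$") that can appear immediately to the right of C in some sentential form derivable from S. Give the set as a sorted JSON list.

FIRST sets, iterate to fixpoint:
round 1:
  A via A→a b: +{a}
  B via B→c d: +{c}
  B via B→d a: +{d}
  C via C→b c: +{b}
  S via S→b A: +{b}
  S via S→c C: +{c}
  S via S→d b: +{d}
  S: {b,c,d}  A: {a}  B: {c,d}  C: {b}
round 2: — fixpoint
  S: {b,c,d}  A: {a}  B: {c,d}  C: {b}

Compute FOLLOW by fixpoint:
FOLLOW(S) := {$}
iter 1:
  C→C b C: FOLLOW(C) ⊇ FIRST(b) = {b}; new: +{b}
  S→b A: FOLLOW(A) ⊇ FOLLOW(S) ⊇ {$}; new: +{$}
  S→b B: FOLLOW(B) ⊇ FOLLOW(S) ⊇ {$}; new: +{$}
  S→c C: FOLLOW(C) ⊇ FOLLOW(S) ⊇ {$}; new: +{$}
  FOLLOW[S]={$}  FOLLOW[A]={$}  FOLLOW[B]={$}  FOLLOW[C]={$,b}
iter 2: — fixpoint
  FOLLOW[S]={$}  FOLLOW[A]={$}  FOLLOW[B]={$}  FOLLOW[C]={$,b}

FOLLOW(C) = ["$", "b"]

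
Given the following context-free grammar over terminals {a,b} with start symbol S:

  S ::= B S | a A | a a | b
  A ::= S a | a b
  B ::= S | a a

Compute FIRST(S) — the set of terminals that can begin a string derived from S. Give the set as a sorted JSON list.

FIRST iteration:
iter 1:
  A via A→a b: +{a}
  B via B→a a: +{a}
  S via S→B S: +{a}
  S via S→b: +{b}
  FIRST(S)={a,b}  FIRST(A)={a}  FIRST(B)={a}
iter 2:
  A via A→S a: +{b}
  B via B→S: +{b}
  FIRST(S)={a,b}  FIRST(A)={a,b}  FIRST(B)={a,b}
iter 3: — fixpoint
  FIRST(S)={a,b}  FIRST(A)={a,b}  FIRST(B)={a,b}

FIRST(S) = ["a", "b"]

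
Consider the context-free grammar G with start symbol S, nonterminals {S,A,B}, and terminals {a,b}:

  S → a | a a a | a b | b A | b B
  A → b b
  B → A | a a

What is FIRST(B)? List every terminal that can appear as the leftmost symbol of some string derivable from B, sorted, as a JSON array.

Compute FIRST by fixpoint:
iter 1:
  A via A→b b: +{b}
  B via B→A: +{b}
  B via B→a a: +{a}
  S via S→a: +{a}
  S via S→b A: +{b}
  S: {a,b}  A: {b}  B: {a,b}
iter 2: (stable)
  S: {a,b}  A: {b}  B: {a,b}

FIRST(B) = ["a", "b"]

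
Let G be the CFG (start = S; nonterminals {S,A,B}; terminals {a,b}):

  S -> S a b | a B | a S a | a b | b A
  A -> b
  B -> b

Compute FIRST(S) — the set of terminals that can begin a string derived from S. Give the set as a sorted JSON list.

Compute FIRST by fixpoint:
round 1:
  A via A→b: +{b}
  B via B→b: +{b}
  S via S→a B: +{a}
  S via S→b A: +{b}
  FIRST[S]={a,b}  FIRST[A]={b}  FIRST[B]={b}
round 2: — fixpoint
  FIRST[S]={a,b}  FIRST[A]={b}  FIRST[B]={b}

FIRST(S) = ["a", "b"]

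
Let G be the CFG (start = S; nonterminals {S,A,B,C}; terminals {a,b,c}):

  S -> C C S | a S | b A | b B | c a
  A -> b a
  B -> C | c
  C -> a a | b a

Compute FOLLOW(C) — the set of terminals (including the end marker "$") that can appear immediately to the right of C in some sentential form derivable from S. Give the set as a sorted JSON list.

FIRST iteration:
round 1:
  A via A→b a: +{b}
  B via B→c: +{c}
  C via C→a a: +{a}
  C via C→b a: +{b}
  S via S→C C S: +{a,b}
  S via S→c a: +{c}
  S: {a,b,c}  A: {b}  B: {c}  C: {a,b}
round 2:
  B via B→C: +{a,b}
  S: {a,b,c}  A: {b}  B: {a,b,c}  C: {a,b}
round 3: (stable)
  S: {a,b,c}  A: {b}  B: {a,b,c}  C: {a,b}

FOLLOW sets:
FOLLOW(S) := {$}
[1]
  S→C C S: FOLLOW(C) ⊇ FIRST(C) = {a,b}; new: +{a,b}
  S→C C S: FOLLOW(C) ⊇ FIRST(S) = {a,b,c}; new: +{c}
  S→b A: FOLLOW(A) ⊇ FOLLOW(S) ⊇ {$}; new: +{$}
  S→b B: FOLLOW(B) ⊇ FOLLOW(S) ⊇ {$}; new: +{$}
  S: {$}  A: {$}  B: {$}  C: {a,b,c}
[2]
  B→C: FOLLOW(C) ⊇ FOLLOW(B) ⊇ {$}; new: +{$}
  S: {$}  A: {$}  B: {$}  C: {$,a,b,c}
[3] (stable)
  S: {$}  A: {$}  B: {$}  C: {$,a,b,c}

FOLLOW(C) = ["$", "a", "b", "c"]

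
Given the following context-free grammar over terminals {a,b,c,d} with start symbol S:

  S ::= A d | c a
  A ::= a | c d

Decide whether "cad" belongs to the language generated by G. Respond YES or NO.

CNF form of G:
  S -> A T1 | T0 T2
  A -> T0 T1 | a
  T0 -> c
  T1 -> d
  T2 -> a

CYK fill:
  [0..0]={T0}  "c"  orig:{}
  [1..1]={A,T2}  "a"  orig:{A}
  [2..2]={T1}  "d"  orig:{}
  [0..1]={S}  "ca"
  [1..2]={S}  "ad"
  [0..2]=∅  "cad"

S ∉ T[0,2] ⇒ NO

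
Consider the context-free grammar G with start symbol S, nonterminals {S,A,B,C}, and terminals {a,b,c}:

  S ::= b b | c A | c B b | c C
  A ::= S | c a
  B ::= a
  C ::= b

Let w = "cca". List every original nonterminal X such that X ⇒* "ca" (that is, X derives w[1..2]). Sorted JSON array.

Convert to CNF:
  S -> T0 T0 | T1 A | T1 C | T1 X4
  A -> T0 T0 | T1 A | T1 C | T1 T2 | T1 X3
  B -> a
  C -> b
  T0 -> b
  T1 -> c
  T2 -> a
  X3 -> B T0
  X4 -> B T0

CYK fill — only the sub-triangle for w[1..2]:
  [1..1]={T1}  "c"  orig:{}
  [2..2]={B,T2}  "a"  orig:{B}
  [1..2]={A}  "ca"

Original NTs in T[1,2] deriving "ca": ["A"]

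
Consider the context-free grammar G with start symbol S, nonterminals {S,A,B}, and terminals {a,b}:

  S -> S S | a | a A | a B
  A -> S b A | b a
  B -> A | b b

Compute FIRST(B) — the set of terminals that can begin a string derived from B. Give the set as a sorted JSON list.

FIRST sets, iterate to fixpoint:
round 1:
  A via A→b a: +{b}
  B via B→A: +{b}
  S via S→a: +{a}
  S: {a}  A: {b}  B: {b}
round 2:
  A via A→S b A: +{a}
  B via B→A: +{a}
  S: {a}  A: {a,b}  B: {a,b}
round 3: done
  S: {a}  A: {a,b}  B: {a,b}

FIRST(B) = ["a", "b"]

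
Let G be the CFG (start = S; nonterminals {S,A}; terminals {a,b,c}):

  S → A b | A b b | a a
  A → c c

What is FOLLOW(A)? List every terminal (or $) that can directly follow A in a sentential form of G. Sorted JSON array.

Compute FIRST by fixpoint:
round 1:
  A via A→c c: +{c}
  S via S→A b: +{c}
  S via S→a a: +{a}
  FIRST[S]={a,c}  FIRST[A]={c}
round 2: — fixpoint
  FIRST[S]={a,c}  FIRST[A]={c}

Compute FOLLOW by fixpoint:
FOLLOW(S) := {$}
round 1:
  S→A b: FOLLOW(A) ⊇ FIRST(b) = {b}; new: +{b}
  FOLLOW[S]={$}  FOLLOW[A]={b}
round 2: done
  FOLLOW[S]={$}  FOLLOW[A]={b}

FOLLOW(A) = ["b"]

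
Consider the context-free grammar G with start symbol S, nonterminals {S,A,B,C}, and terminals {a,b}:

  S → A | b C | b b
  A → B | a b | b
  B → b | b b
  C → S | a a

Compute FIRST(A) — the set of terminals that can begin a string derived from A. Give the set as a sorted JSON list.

FIRST sets, iterate to fixpoint:
round 1:
  A via A→a b: +{a}
  A via A→b: +{b}
  B via B→b: +{b}
  C via C→a a: +{a}
  S via S→A: +{a,b}
  FIRST[S]={a,b}  FIRST[A]={a,b}  FIRST[B]={b}  FIRST[C]={a}
round 2:
  C via C→S: +{b}
  FIRST[S]={a,b}  FIRST[A]={a,b}  FIRST[B]={b}  FIRST[C]={a,b}
round 3: done
  FIRST[S]={a,b}  FIRST[A]={a,b}  FIRST[B]={b}  FIRST[C]={a,b}

FIRST(A) = ["a", "b"]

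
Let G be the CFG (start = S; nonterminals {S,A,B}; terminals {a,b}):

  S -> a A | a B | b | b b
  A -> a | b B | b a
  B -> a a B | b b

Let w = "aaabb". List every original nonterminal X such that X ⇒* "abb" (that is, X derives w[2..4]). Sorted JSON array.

Convert to CNF:
  S -> T0 T0 | T1 A | T1 B | b
  A -> T0 B | T0 T1 | a
  B -> T0 T0 | T1 X2
  T0 -> b
  T1 -> a
  X2 -> T1 B

Fill CYK table bottom-up (cells [i..j] with 2 ≤ i ≤ j ≤ 4 only):
  cell(2,2) a: {A,T1}  orig:{A}
  cell(3,3) b: {S,T0}  orig:{S}
  cell(4,4) b: {S,T0}  orig:{S}
  cell(2,3) ab: ∅
  cell(3,4) bb: {B,S}
  cell(2,4) abb: {S,X2}  orig:{S}

Original NTs in T[2,4] deriving "abb": ["S"]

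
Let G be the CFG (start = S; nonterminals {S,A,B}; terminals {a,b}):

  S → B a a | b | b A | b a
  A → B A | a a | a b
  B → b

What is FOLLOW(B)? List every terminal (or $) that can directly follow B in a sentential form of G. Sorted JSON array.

FIRST iteration:
pass 1:
  A via A→a a: +{a}
  B via B→b: +{b}
  S via S→B a a: +{b}
  FIRST[S]={b}  FIRST[A]={a}  FIRST[B]={b}
pass 2:
  A via A→B A: +{b}
  FIRST[S]={b}  FIRST[A]={a,b}  FIRST[B]={b}
pass 3: — fixpoint
  FIRST[S]={b}  FIRST[A]={a,b}  FIRST[B]={b}

FOLLOW iteration:
seed FOLLOW(S) with $
round 1:
  A→B A: FOLLOW(B) ⊇ FIRST(A) = {a,b}; new: +{a,b}
  S→b A: FOLLOW(A) ⊇ FOLLOW(S) ⊇ {$}; new: +{$}
  FOLLOW[S]={$}  FOLLOW[A]={$}  FOLLOW[B]={a,b}
round 2: — fixpoint
  FOLLOW[S]={$}  FOLLOW[A]={$}  FOLLOW[B]={a,b}

FOLLOW(B) = ["a", "b"]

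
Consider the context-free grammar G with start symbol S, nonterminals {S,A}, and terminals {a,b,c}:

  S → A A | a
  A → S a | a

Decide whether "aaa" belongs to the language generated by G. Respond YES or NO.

CNF form of G:
  S -> A A | a
  A -> S T0 | a
  T0 -> a

CYK fill:
  T[0,0] 'a' = {A,S,T0}  orig:{A,S}
  T[1,1] 'a' = {A,S,T0}  orig:{A,S}
  T[2,2] 'a' = {A,S,T0}  orig:{A,S}
  T[0,1] 'aa' = {A,S}
  T[1,2] 'aa' = {A,S}
  T[0,2] 'aaa' = {A,S}

S ∈ T[0,2] ⇒ YES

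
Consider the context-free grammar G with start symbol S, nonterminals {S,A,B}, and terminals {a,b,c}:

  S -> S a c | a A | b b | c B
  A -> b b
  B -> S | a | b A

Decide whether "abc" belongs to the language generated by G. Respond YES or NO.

Convert to CNF:
  S -> S X4 | T0 T0 | T1 A | T2 B
  A -> T0 T0
  B -> S X3 | T0 A | T0 T0 | T1 A | T2 B | a
  T0 -> b
  T1 -> a
  T2 -> c
  X3 -> T1 T2
  X4 -> T1 T2

CYK fill:
  T[0,0] 'a' = {B,T1}  orig:{B}
  T[1,1] 'b' = {T0}  orig:{}
  T[2,2] 'c' = {T2}  orig:{}
  T[0,1] 'ab' = ∅
  T[1,2] 'bc' = ∅
  T[0,2] 'abc' = ∅

S ∉ T[0,2] ⇒ NO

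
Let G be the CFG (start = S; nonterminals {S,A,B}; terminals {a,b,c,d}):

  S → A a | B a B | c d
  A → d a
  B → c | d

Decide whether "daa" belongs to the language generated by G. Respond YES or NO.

CNF form of G:
  S -> A T1 | B X3 | T2 T0
  A -> T0 T1
  B -> c | d
  T0 -> d
  T1 -> a
  T2 -> c
  X3 -> T1 B

CYK table (by increasing span):
  cell(0,0) d: {B,T0}  orig:{B}
  cell(1,1) a: {T1}  orig:{}
  cell(2,2) a: {T1}  orig:{}
  cell(0,1) da: {A}
  cell(1,2) aa: ∅
  cell(0,2) daa: {S}

S ∈ T[0,2] ⇒ YES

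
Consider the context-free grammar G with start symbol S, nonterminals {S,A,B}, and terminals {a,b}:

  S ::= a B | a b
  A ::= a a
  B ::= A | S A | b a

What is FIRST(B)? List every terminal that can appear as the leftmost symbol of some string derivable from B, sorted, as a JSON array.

Compute FIRST by fixpoint:
round 1:
  A via A→a a: +{a}
  B via B→A: +{a}
  B via B→b a: +{b}
  S via S→a B: +{a}
  FIRST(S)={a}  FIRST(A)={a}  FIRST(B)={a,b}
round 2: (no change)
  FIRST(S)={a}  FIRST(A)={a}  FIRST(B)={a,b}

FIRST(B) = ["a", "b"]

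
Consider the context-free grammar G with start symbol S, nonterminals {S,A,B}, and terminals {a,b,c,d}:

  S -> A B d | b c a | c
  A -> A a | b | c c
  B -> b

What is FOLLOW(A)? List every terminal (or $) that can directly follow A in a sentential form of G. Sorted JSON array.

Compute FIRST by fixpoint:
round 1:
  A via A→b: +{b}
  A via A→c c: +{c}
  B via B→b: +{b}
  S via S→A B d: +{b,c}
  FIRST[S]={b,c}  FIRST[A]={b,c}  FIRST[B]={b}
round 2: (no change)
  FIRST[S]={b,c}  FIRST[A]={b,c}  FIRST[B]={b}

FOLLOW sets:
seed FOLLOW(S) with $
iter 1:
  A→A a: FOLLOW(A) ⊇ FIRST(a) = {a}; new: +{a}
  S→A B d: FOLLOW(A) ⊇ FIRST(B) = {b}; new: +{b}
  S→A B d: FOLLOW(B) ⊇ FIRST(d) = {d}; new: +{d}
  FOLLOW[S]={$}  FOLLOW[A]={a,b}  FOLLOW[B]={d}
iter 2: (stable)
  FOLLOW[S]={$}  FOLLOW[A]={a,b}  FOLLOW[B]={d}

FOLLOW(A) = ["a", "b"]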